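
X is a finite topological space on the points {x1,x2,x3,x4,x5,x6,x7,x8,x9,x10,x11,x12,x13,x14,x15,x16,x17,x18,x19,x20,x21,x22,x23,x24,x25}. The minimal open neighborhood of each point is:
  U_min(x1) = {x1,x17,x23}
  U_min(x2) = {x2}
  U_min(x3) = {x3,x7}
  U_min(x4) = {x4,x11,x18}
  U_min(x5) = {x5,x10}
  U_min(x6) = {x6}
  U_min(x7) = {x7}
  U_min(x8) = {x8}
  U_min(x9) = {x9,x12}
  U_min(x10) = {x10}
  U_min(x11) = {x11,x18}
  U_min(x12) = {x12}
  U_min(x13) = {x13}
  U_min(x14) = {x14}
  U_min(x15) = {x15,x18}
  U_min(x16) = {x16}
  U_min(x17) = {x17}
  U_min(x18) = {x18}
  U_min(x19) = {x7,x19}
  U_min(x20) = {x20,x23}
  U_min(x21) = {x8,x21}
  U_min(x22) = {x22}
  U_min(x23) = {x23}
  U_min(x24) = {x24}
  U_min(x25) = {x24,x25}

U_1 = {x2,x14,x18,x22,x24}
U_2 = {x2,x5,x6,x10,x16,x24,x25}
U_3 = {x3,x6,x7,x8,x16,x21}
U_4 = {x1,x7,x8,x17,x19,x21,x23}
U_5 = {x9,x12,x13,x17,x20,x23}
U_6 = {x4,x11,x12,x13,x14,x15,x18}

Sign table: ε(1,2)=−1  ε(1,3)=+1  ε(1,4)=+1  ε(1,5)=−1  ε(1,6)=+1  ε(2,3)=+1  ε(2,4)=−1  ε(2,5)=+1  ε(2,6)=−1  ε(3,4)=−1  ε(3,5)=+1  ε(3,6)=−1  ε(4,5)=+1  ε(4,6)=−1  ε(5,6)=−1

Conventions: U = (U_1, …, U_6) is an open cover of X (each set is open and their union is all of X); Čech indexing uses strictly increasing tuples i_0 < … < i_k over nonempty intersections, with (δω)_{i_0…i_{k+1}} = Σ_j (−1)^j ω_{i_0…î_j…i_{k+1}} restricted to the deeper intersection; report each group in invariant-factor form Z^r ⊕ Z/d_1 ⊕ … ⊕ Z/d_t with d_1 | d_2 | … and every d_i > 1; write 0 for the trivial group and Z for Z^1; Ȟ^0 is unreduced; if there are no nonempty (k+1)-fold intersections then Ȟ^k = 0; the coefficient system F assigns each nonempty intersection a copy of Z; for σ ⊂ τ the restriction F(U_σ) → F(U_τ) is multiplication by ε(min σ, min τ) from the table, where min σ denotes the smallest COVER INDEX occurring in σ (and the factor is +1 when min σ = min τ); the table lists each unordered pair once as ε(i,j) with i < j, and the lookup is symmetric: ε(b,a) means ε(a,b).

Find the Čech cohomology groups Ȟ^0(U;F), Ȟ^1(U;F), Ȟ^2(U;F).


nonempty intersections:
  U12={x2,x24} U16={x14,x18} U23={x6,x16} U34={x7,x8,x21} U45={x17,x23} U56={x12,x13}
C dims 6,6; δ0: rk 6, SNF 1^5·2
Ȟ^0: (6−6)−0=0 ⇒ 0
Ȟ^1: (6−0)−6=0 plus torsion [2] ⇒ Z/2
Ȟ^2: (0−0)−0=0 ⇒ 0

Ȟ^0(U;F) ≅ 0, Ȟ^1(U;F) ≅ Z/2 and Ȟ^2(U;F) ≅ 0


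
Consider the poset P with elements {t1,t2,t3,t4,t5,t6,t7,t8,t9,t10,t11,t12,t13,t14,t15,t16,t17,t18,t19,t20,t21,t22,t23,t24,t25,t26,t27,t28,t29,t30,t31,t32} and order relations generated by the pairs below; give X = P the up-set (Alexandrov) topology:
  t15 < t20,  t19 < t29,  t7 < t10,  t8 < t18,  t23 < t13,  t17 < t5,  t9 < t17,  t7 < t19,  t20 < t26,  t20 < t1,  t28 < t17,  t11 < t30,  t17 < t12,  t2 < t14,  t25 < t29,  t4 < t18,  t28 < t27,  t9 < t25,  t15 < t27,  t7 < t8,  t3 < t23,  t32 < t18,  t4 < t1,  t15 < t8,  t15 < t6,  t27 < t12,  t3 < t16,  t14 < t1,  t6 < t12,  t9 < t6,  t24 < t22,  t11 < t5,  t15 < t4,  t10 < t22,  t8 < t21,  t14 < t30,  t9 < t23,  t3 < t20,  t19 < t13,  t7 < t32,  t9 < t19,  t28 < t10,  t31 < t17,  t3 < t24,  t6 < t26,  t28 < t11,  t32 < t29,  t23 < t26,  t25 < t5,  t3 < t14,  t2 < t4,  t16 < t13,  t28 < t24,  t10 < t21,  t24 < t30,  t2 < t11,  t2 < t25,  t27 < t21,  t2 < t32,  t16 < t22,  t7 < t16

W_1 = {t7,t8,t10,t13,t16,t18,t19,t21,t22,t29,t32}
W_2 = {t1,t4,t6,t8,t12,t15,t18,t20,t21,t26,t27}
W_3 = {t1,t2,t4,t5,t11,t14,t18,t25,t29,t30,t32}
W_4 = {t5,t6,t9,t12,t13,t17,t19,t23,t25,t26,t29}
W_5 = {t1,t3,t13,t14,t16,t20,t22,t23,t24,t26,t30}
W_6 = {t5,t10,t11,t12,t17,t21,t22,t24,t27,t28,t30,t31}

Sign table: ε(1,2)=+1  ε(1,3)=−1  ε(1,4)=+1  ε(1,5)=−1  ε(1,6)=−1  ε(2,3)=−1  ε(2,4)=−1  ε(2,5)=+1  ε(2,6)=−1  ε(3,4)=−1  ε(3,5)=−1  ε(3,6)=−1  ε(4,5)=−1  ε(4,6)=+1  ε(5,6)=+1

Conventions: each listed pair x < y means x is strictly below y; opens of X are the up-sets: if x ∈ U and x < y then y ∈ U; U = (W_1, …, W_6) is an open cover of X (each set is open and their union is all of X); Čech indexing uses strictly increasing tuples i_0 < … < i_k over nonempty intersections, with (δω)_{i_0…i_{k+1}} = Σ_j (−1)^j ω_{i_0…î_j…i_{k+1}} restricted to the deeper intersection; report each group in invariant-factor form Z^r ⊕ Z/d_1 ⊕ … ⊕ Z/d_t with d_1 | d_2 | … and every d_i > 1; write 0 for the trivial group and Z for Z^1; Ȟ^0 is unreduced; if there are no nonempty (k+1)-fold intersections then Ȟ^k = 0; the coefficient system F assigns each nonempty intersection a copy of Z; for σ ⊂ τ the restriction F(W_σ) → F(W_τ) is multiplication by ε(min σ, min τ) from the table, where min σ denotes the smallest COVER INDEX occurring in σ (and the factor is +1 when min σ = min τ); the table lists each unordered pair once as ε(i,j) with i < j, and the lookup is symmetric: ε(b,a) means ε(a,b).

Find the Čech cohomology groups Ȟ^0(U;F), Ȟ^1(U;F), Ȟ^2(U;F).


cover nerve:
  W12={t8,t18,t21} W13={t18,t29,t32} W14={t13,t19,t29} W15={t13,t16,t22} W16={t10,t21,t22} W23={t1,t4,t18} W24={t6,t12,t26} W25={t1,t20,t26} W26={t12,t21,t27} W34={t5,t25,t29} W35={t1,t14,t30} W36={t5,t11,t30} W45={t13,t23,t26} W46={t5,t12,t17} W56={t22,t24,t30}
  W123={t18} W126={t21} W134={t29} W145={t13} W156={t22} W235={t1} W245={t26} W246={t12} W346={t5} W356={t30}
C dims 6,15,10; δ0: rk 6, SNF 1^5·2; δ1: rk 9, SNF 1^9
Ȟ^0: (6−6)−0=0 ⇒ 0
Ȟ^1: (15−9)−6=0 plus torsion [2] ⇒ Z/2
Ȟ^2: (10−0)−9=1 ⇒ Z

Ȟ^0(U;F) ≅ 0, Ȟ^1(U;F) ≅ Z/2, Ȟ^2(U;F) ≅ Z


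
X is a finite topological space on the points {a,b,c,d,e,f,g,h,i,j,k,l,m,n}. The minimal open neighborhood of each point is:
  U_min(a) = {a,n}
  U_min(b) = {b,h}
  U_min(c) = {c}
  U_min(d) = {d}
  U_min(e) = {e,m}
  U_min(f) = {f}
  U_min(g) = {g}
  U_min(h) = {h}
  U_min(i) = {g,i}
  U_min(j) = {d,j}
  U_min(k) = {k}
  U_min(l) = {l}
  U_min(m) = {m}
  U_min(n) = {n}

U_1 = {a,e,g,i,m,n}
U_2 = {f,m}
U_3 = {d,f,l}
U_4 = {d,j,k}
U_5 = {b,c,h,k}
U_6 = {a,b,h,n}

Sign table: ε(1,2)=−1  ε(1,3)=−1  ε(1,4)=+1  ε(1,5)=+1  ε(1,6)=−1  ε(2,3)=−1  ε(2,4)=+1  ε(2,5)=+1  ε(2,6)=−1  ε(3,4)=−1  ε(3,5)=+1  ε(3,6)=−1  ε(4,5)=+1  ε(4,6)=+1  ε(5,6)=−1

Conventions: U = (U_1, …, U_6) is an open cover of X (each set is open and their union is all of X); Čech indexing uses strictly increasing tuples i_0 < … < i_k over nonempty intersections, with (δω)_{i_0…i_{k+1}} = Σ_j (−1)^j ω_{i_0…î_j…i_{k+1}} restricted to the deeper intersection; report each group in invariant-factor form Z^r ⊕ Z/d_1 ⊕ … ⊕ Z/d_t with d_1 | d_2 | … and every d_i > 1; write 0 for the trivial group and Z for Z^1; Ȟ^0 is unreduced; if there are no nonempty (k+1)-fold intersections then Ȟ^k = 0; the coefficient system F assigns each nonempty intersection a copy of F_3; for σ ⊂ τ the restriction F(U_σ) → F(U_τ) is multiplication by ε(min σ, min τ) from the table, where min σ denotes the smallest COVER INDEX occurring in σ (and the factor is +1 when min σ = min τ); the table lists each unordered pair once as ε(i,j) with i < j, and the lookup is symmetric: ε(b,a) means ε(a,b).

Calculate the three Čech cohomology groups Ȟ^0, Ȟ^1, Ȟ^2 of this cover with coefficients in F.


cover nerve:
  U12={m} U16={a,n} U23={f} U34={d} U45={k} U56={b,h}
C dims 6,6; δ0: rk_F3 6
Ȟ^0: (6−6)−0=0 ⇒ 0
Ȟ^1: (6−0)−6=0 ⇒ 0
Ȟ^2: (0−0)−0=0 ⇒ 0

Ȟ^0 = 0, Ȟ^1 = 0 and Ȟ^2 = 0


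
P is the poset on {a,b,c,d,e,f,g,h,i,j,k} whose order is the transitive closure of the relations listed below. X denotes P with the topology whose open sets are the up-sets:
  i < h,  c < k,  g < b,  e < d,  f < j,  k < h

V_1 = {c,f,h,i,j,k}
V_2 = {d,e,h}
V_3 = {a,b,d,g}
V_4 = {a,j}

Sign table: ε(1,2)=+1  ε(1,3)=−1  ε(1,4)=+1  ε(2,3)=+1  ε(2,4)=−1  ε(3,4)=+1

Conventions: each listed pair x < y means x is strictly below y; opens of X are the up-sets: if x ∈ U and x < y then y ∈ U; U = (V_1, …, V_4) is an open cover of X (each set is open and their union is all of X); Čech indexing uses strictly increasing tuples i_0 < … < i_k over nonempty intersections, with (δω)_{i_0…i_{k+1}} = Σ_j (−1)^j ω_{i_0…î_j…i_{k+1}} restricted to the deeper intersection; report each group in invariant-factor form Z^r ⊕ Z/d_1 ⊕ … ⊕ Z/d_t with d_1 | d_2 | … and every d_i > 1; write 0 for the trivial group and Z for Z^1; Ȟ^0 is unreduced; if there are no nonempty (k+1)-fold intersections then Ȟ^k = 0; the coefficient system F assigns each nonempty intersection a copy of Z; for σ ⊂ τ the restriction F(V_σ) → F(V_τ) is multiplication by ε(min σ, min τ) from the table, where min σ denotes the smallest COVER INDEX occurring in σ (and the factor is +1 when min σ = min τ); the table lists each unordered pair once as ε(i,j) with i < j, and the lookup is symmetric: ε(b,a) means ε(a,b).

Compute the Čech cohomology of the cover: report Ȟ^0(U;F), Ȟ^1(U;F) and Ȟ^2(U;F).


Ȟ^0 = Z, Ȟ^1 = Z and Ȟ^2 = 0

nerve of the cover:
  V12={h} V14={j} V23={d} V34={a}
C dims 4,4; δ0: rk 3, SNF 1^3
Ȟ^0 = (4 − 3) − 0 = 1, so Ȟ^0 ≅ Z
Ȟ^1 = (4 − 0) − 3 = 1, so Ȟ^1 ≅ Z
Ȟ^2 = (0 − 0) − 0 = 0, so Ȟ^2 ≅ 0


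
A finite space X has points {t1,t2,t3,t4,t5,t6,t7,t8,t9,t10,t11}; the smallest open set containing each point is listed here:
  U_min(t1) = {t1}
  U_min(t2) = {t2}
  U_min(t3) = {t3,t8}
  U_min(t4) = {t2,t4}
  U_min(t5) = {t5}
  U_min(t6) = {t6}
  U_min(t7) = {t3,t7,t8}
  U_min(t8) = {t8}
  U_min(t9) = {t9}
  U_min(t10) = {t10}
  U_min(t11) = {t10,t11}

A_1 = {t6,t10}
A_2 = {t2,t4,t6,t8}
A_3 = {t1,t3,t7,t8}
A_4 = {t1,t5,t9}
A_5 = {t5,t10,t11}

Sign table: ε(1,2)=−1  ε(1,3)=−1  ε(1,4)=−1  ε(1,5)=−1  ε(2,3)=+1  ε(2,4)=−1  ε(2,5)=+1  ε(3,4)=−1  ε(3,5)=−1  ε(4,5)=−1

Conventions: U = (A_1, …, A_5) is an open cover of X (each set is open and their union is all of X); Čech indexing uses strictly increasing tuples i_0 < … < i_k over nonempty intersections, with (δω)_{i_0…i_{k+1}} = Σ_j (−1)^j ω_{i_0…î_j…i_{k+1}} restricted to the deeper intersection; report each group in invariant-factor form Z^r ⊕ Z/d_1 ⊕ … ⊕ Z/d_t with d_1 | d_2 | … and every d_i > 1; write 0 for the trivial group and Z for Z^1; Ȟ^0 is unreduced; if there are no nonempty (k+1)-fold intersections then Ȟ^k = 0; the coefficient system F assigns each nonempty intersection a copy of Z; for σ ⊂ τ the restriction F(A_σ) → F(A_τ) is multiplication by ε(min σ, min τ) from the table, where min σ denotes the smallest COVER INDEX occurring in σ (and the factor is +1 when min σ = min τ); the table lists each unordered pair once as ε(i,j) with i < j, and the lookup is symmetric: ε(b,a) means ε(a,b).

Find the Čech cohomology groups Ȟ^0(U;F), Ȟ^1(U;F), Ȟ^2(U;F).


Ȟ^0 = Z; Ȟ^1 = Z; Ȟ^2 = 0

cover nerve:
  A12={t6} A15={t10} A23={t8} A34={t1} A45={t5}
C dims 5,5; δ0: rk 4, SNF 1^4
Ȟ^0: (5−4)−0=1 ⇒ Z
Ȟ^1: (5−0)−4=1 ⇒ Z
Ȟ^2: (0−0)−0=0 ⇒ 0


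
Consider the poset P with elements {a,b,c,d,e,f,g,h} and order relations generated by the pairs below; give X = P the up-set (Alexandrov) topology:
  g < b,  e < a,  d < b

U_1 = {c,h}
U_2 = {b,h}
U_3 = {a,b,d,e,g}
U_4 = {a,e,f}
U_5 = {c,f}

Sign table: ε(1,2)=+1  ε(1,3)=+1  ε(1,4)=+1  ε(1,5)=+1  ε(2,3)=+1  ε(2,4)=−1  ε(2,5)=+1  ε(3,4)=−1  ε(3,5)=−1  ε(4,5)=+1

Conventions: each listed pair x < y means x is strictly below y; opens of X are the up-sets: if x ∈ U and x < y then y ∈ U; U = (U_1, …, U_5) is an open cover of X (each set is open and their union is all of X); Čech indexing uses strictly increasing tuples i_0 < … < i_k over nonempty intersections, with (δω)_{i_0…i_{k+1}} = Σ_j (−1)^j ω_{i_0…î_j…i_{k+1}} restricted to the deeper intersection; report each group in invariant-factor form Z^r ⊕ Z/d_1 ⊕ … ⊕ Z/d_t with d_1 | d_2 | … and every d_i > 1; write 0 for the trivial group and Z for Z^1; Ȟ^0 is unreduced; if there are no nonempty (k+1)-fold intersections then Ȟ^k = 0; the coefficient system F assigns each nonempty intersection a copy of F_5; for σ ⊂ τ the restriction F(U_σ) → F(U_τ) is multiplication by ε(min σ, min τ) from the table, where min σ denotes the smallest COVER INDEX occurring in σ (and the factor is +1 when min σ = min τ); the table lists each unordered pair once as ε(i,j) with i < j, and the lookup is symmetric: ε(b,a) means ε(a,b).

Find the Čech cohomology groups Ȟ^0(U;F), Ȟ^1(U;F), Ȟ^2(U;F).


Ȟ^0(U;F) ≅ 0, Ȟ^1(U;F) ≅ 0 and Ȟ^2(U;F) ≅ 0

nerve of the cover:
  U12={h} U15={c} U23={b} U34={a,e} U45={f}
C dims 5,5; δ0: rk_F5 5
Ȟ^0 = (5 − 5) − 0 = 0, so Ȟ^0 ≅ 0
Ȟ^1 = (5 − 0) − 5 = 0, so Ȟ^1 ≅ 0
Ȟ^2 = (0 − 0) − 0 = 0, so Ȟ^2 ≅ 0


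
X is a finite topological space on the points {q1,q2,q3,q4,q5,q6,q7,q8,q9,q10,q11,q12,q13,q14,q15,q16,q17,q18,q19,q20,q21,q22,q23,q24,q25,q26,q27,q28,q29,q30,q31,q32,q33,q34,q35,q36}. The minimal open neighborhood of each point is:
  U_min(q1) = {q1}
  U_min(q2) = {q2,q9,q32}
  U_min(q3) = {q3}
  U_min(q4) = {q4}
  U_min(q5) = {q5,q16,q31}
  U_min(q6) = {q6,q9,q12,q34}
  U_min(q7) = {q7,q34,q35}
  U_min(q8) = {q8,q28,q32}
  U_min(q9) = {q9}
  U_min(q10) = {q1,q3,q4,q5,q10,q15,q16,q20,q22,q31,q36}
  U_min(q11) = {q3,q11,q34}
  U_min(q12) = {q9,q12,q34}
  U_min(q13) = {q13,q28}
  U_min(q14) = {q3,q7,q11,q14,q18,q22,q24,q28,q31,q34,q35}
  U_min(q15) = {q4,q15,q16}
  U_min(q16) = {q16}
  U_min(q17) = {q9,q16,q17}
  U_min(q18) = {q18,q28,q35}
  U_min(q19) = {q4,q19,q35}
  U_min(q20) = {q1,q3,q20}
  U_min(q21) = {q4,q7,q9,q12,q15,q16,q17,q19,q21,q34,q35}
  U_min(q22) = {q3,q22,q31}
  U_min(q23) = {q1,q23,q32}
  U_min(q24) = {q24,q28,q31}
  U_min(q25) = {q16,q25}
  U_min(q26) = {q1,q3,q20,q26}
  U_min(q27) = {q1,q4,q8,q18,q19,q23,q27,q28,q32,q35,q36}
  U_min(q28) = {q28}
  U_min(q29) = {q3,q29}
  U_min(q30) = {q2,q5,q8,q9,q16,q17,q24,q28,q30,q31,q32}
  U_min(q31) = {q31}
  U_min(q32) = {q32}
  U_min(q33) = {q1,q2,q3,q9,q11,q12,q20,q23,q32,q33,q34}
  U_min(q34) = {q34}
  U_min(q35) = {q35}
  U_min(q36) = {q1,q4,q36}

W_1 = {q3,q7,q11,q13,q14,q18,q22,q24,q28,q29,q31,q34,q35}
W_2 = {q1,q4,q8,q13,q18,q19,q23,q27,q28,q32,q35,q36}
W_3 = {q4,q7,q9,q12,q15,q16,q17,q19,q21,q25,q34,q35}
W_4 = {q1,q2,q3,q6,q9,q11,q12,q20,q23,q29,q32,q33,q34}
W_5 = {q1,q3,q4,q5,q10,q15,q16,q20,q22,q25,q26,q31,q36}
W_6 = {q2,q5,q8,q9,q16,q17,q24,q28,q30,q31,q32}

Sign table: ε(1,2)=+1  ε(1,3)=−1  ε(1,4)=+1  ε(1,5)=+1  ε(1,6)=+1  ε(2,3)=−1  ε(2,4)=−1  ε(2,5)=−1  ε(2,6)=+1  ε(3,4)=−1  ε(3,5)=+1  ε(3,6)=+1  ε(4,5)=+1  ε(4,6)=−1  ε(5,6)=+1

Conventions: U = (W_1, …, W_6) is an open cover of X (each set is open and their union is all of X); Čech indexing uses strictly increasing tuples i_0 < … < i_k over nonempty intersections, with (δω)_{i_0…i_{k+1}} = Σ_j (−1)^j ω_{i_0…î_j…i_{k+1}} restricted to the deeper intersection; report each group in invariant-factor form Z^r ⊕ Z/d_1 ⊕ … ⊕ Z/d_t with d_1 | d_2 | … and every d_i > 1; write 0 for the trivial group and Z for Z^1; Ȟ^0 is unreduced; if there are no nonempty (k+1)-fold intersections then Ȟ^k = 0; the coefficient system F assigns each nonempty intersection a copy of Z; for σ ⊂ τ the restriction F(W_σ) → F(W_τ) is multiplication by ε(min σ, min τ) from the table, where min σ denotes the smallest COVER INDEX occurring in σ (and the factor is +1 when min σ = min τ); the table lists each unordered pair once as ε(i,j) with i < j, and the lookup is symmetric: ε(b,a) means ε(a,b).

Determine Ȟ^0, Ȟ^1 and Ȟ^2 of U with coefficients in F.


Ȟ^0 ≅ 0, Ȟ^1 ≅ Z/2 and Ȟ^2 ≅ Z

nerve simplices:
  W12={q13,q18,q28,q35} W13={q7,q34,q35} W14={q3,q11,q29,q34} W15={q3,q22,q31} W16={q24,q28,q31} W23={q4,q19,q35} W24={q1,q23,q32} W25={q1,q4,q36} W26={q8,q28,q32} W34={q9,q12,q34} W35={q4,q15,q16,q25} W36={q9,q16,q17} W45={q1,q3,q20} W46={q2,q9,q32} W56={q5,q16,q31}
  W123={q35} W126={q28} W134={q34} W145={q3} W156={q31} W235={q4} W245={q1} W246={q32} W346={q9} W356={q16}
C dims 6,15,10; δ0: rk 6, SNF 1^5·2; δ1: rk 9, SNF 1^9
degree 0: 6−6−0 = 0 → Ȟ^0 ≅ 0
degree 1: 15−9−6 = 0 plus torsion [2] → Ȟ^1 ≅ Z/2
degree 2: 10−0−9 = 1 → Ȟ^2 ≅ Z


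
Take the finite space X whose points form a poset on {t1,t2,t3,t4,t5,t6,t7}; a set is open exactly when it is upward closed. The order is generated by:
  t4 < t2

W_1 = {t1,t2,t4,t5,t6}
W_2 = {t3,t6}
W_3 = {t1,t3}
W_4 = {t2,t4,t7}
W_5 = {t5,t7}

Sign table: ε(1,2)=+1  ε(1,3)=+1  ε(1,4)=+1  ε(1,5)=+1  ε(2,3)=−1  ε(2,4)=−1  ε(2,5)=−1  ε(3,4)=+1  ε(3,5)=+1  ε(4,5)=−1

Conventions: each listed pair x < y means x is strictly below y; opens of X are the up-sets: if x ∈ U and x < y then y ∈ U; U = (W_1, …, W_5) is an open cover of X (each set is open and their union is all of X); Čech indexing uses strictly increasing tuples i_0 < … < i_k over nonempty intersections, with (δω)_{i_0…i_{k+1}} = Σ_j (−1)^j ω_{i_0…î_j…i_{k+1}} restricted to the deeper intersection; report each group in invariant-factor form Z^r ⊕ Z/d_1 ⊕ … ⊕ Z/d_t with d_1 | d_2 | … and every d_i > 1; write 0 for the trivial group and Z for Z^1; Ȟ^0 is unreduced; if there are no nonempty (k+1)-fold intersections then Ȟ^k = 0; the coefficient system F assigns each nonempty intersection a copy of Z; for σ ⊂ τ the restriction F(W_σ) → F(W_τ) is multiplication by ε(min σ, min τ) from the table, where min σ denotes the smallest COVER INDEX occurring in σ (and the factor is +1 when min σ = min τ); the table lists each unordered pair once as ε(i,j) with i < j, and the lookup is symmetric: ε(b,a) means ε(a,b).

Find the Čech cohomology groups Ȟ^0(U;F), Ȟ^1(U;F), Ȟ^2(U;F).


intersection data:
  W12={t6} W13={t1} W14={t2,t4} W15={t5} W23={t3} W45={t7}
C dims 5,6; δ0: rk 5, SNF 1^4·2
Ȟ^0 = (5 − 5) − 0 = 0, so Ȟ^0 ≅ 0
Ȟ^1 = (6 − 0) − 5 = 1 plus torsion [2], so Ȟ^1 ≅ Z ⊕ Z/2
Ȟ^2 = (0 − 0) − 0 = 0, so Ȟ^2 ≅ 0

Ȟ^0 ≅ 0; Ȟ^1 ≅ Z ⊕ Z/2; Ȟ^2 ≅ 0


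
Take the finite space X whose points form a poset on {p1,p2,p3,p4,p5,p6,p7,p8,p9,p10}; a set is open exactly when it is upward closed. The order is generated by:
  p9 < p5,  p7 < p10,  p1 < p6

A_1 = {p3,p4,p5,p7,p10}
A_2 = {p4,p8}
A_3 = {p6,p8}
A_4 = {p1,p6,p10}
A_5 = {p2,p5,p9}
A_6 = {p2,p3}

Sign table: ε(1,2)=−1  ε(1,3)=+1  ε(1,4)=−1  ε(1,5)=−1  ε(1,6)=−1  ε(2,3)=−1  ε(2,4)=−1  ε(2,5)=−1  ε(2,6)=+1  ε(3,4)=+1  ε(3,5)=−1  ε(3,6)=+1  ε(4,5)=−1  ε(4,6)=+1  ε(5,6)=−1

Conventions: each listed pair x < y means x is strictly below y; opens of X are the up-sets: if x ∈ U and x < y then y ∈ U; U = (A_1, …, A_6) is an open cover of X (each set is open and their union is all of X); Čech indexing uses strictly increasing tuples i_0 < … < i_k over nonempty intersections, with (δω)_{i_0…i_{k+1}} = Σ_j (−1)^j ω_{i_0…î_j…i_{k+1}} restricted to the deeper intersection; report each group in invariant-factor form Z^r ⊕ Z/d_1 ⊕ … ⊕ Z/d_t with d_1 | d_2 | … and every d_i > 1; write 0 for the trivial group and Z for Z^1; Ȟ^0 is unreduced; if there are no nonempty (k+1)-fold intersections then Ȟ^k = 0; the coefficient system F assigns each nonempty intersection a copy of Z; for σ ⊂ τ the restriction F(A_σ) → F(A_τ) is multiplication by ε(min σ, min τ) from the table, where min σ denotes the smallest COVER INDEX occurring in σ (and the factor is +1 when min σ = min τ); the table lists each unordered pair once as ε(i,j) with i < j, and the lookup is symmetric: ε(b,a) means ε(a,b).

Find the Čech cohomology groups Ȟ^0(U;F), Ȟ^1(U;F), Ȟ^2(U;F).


Ȟ^0 = 0,  Ȟ^1 = Z ⊕ Z/2,  Ȟ^2 = 0

nonempty intersections:
  A12={p4} A14={p10} A15={p5} A16={p3} A23={p8} A34={p6} A56={p2}
C dims 6,7; δ0: rk 6, SNF 1^5·2
Ȟ^0: (6−6)−0=0 ⇒ 0
Ȟ^1: (7−0)−6=1 plus torsion [2] ⇒ Z ⊕ Z/2
Ȟ^2: (0−0)−0=0 ⇒ 0


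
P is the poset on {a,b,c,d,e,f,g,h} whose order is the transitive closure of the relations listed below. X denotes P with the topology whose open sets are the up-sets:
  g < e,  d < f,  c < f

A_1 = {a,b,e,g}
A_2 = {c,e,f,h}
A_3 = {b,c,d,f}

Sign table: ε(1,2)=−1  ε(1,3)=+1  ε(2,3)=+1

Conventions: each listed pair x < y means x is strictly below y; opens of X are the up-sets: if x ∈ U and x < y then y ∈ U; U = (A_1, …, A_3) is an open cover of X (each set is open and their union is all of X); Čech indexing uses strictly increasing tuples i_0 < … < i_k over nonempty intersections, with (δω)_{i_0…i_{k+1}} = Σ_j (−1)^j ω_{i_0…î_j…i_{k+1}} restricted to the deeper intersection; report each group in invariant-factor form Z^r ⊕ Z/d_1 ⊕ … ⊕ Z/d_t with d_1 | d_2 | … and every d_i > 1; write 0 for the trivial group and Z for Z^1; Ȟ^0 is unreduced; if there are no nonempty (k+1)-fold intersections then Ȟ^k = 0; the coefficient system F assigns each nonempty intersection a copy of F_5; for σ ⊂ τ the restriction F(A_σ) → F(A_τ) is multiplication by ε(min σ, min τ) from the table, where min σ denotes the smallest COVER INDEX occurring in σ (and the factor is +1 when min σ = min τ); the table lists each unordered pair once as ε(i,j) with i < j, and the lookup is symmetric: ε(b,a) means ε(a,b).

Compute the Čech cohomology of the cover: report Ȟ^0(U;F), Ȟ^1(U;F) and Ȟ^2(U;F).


nerve simplices:
  A12={e} A13={b} A23={c,f}
C dims 3,3; δ0: rk_F5 3
degree 0: 3−3−0 = 0 → Ȟ^0 ≅ 0
degree 1: 3−0−3 = 0 → Ȟ^1 ≅ 0
degree 2: 0−0−0 = 0 → Ȟ^2 ≅ 0

Ȟ^0 ≅ 0, Ȟ^1 ≅ 0, Ȟ^2 ≅ 0


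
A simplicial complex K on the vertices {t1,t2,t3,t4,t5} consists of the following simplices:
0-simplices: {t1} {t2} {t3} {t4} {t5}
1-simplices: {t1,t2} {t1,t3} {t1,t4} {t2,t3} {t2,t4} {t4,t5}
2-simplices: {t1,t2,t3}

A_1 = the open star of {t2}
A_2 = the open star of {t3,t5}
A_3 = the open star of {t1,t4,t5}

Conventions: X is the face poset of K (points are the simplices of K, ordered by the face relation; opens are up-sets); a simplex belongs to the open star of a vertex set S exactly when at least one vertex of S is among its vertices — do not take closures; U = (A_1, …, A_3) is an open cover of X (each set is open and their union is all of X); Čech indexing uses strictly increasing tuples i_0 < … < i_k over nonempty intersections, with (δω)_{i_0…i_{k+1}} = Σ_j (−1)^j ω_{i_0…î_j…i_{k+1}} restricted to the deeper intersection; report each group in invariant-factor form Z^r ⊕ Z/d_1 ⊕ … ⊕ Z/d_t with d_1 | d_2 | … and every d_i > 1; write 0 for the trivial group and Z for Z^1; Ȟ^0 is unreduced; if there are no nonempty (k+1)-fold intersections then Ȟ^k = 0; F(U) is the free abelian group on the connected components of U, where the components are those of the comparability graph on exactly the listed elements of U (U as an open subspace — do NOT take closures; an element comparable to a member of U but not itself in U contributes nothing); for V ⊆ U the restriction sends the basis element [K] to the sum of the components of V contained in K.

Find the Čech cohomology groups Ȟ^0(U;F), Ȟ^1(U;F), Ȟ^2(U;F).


nonempty intersections:
  A1={{t2},{t1,t2},{t2,t3},{t2,t4},{t1,t2,t3}} A2={{t3},{t5},{t1,t3},{t2,t3},{t4,t5},{t1,t2,t3}} A3={{t1},{t4},{t5},{t1,t2},{t1,t3},{t1,t4},{t2,t4},{t4,t5},{t1,t2,t3}}
  A12={{t2,t3},{t1,t2,t3}} A13={{t1,t2},{t2,t4},{t1,t2,t3}} A23={{t5},{t1,t3},{t4,t5},{t1,t2,t3}}
  A123={{t1,t2,t3}}
components per intersection:
  A1: {{t2},{t1,t2},{t2,t3},{t2,t4},{t1,t2,t3}}
  A2: {{t3},{t1,t3},{t2,t3},{t1,t2,t3}} {{t5},{t4,t5}}
  A3: {{t1},{t4},{t5},{t1,t2},{t1,t3},{t1,t4},{t2,t4},{t4,t5},{t1,t2,t3}}
  A12: {{t2,t3},{t1,t2,t3}}
  A13: {{t1,t2},{t1,t2,t3}} {{t2,t4}}
  A23: {{t5},{t4,t5}} {{t1,t3},{t1,t2,t3}}
  A123: {{t1,t2,t3}}
C dims 4,5,1; δ0: rk 3, SNF 1^3; δ1: rk 1, SNF 1^1
Ȟ^0: (4−3)−0=1 ⇒ Z
Ȟ^1: (5−1)−3=1 ⇒ Z
Ȟ^2: (1−0)−1=0 ⇒ 0

Ȟ^0 ≅ Z; Ȟ^1 ≅ Z; Ȟ^2 ≅ 0


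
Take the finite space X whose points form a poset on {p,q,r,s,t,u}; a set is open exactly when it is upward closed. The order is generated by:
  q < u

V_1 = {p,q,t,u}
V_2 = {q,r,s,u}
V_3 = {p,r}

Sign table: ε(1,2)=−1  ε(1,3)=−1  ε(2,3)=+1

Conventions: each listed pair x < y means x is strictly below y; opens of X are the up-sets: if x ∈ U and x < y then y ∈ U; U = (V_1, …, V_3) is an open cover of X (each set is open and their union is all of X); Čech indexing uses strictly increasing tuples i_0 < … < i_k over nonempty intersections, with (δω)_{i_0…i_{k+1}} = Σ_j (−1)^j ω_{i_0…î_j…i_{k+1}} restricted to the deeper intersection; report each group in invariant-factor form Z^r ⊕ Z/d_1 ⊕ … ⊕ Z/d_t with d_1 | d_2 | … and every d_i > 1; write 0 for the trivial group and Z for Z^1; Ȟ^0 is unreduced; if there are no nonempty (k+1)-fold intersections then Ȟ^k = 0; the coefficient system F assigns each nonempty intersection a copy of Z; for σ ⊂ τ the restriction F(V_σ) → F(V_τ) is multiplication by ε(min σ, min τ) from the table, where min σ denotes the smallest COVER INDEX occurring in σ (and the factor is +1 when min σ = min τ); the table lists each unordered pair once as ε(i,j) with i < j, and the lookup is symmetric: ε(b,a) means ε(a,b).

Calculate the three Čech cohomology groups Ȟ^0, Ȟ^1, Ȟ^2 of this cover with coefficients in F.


Ȟ^0(U;F) ≅ Z, Ȟ^1(U;F) ≅ Z, Ȟ^2(U;F) ≅ 0

nonempty overlaps:
  V12={q,u} V13={p} V23={r}
C dims 3,3; δ0: rk 2, SNF 1^2
degree 0: 3−2−0 = 1 → Ȟ^0 ≅ Z
degree 1: 3−0−2 = 1 → Ȟ^1 ≅ Z
degree 2: 0−0−0 = 0 → Ȟ^2 ≅ 0


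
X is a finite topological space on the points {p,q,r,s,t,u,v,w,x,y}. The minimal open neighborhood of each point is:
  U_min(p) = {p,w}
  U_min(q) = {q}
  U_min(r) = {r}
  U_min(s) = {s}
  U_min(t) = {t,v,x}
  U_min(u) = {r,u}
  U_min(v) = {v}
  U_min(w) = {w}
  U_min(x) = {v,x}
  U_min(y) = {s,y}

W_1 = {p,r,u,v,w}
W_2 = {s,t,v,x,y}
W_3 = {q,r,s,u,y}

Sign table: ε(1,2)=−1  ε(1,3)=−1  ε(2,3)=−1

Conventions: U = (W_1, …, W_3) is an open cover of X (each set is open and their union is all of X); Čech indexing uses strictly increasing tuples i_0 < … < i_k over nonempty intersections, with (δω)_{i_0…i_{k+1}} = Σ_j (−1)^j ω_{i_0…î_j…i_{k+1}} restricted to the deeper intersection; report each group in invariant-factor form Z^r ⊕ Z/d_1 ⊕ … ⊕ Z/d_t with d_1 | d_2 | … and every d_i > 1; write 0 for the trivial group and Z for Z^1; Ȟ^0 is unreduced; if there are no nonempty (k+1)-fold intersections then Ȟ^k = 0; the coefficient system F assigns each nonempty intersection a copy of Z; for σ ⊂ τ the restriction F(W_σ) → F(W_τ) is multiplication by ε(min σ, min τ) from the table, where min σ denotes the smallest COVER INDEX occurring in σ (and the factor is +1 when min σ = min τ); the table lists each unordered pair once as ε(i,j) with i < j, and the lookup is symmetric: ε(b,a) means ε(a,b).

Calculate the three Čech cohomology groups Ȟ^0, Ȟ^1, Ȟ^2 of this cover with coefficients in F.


nonempty overlaps:
  W12={v} W13={r,u} W23={s,y}
C dims 3,3; δ0: rk 3, SNF 1^2·2
degree 0: 3−3−0 = 0 → Ȟ^0 ≅ 0
degree 1: 3−0−3 = 0 plus torsion [2] → Ȟ^1 ≅ Z/2
degree 2: 0−0−0 = 0 → Ȟ^2 ≅ 0

Ȟ^0 ≅ 0, Ȟ^1 ≅ Z/2, Ȟ^2 ≅ 0


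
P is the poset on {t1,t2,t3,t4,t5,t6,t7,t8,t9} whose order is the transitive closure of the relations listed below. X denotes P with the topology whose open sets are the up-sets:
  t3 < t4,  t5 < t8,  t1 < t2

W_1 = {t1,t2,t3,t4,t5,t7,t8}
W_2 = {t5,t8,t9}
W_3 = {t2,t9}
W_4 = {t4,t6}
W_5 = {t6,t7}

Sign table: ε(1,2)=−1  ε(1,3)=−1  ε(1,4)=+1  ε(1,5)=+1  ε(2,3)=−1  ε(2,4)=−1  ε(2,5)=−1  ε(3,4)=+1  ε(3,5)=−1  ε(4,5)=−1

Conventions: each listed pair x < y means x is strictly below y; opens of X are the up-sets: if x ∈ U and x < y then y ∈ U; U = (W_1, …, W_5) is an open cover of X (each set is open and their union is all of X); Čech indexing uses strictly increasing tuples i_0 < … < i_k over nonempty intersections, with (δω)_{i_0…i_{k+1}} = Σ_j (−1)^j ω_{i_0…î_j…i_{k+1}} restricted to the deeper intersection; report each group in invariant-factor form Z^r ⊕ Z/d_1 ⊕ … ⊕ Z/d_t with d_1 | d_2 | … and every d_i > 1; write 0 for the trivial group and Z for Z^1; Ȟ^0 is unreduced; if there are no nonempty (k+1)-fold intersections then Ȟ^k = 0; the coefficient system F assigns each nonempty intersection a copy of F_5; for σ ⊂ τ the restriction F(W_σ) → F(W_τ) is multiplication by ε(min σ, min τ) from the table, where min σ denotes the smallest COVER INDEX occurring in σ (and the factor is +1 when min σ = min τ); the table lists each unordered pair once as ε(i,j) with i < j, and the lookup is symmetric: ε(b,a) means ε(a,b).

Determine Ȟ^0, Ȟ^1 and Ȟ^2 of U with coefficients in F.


nerve of the cover:
  W12={t5,t8} W13={t2} W14={t4} W15={t7} W23={t9} W45={t6}
C dims 5,6; δ0: rk_F5 5
Ȟ^0 = (5 − 5) − 0 = 0, so Ȟ^0 ≅ 0
Ȟ^1 = (6 − 0) − 5 = 1, so Ȟ^1 ≅ Z/5
Ȟ^2 = (0 − 0) − 0 = 0, so Ȟ^2 ≅ 0

Ȟ^0(U;F) ≅ 0,  Ȟ^1(U;F) ≅ Z/5,  Ȟ^2(U;F) ≅ 0


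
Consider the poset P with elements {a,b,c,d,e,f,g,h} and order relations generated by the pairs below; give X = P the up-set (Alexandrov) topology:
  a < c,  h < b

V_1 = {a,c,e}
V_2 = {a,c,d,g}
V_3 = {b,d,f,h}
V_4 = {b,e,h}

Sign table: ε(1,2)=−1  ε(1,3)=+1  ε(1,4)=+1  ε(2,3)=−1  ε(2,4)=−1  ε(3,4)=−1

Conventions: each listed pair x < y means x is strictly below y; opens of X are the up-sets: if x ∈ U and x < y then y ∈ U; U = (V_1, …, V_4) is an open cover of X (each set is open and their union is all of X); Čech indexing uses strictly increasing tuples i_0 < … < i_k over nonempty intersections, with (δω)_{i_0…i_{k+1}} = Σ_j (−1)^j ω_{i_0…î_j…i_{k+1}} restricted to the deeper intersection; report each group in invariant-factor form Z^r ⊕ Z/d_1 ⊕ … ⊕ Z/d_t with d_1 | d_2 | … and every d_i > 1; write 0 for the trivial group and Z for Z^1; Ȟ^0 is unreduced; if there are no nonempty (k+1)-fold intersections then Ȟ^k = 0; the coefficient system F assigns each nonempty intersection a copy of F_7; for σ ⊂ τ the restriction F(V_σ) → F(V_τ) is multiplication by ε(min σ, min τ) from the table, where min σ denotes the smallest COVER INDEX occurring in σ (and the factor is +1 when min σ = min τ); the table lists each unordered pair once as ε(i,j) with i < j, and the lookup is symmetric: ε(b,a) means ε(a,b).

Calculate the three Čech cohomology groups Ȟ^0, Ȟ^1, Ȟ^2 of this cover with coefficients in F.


nerve simplices:
  V12={a,c} V14={e} V23={d} V34={b,h}
C dims 4,4; δ0: rk_F7 4
degree 0: 4−4−0 = 0 → Ȟ^0 ≅ 0
degree 1: 4−0−4 = 0 → Ȟ^1 ≅ 0
degree 2: 0−0−0 = 0 → Ȟ^2 ≅ 0

Ȟ^0 ≅ 0; Ȟ^1 ≅ 0; Ȟ^2 ≅ 0


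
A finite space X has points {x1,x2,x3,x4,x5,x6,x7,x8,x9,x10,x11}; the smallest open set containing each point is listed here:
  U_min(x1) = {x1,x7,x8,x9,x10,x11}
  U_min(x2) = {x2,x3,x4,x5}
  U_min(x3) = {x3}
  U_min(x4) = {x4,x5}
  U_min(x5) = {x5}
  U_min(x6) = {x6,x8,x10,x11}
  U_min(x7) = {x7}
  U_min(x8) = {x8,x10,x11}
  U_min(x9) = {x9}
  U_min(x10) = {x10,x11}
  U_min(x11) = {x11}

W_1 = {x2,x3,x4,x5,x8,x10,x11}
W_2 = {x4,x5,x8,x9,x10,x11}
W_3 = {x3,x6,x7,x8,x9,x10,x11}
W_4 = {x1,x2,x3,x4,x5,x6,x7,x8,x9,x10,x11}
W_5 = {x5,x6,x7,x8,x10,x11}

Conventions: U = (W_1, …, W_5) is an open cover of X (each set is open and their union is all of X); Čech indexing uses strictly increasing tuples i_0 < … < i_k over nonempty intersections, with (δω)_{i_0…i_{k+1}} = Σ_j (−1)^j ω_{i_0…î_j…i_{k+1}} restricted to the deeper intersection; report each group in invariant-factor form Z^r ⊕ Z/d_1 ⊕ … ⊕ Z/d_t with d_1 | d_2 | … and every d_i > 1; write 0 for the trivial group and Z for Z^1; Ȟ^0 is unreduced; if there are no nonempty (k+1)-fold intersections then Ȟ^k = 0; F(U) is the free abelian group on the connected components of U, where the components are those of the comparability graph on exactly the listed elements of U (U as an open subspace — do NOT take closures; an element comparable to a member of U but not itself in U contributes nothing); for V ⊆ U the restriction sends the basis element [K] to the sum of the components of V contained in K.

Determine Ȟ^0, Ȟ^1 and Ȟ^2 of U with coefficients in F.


nonempty overlaps:
  W12={x4,x5,x8,x10,x11} W13={x3,x8,x10,x11} W14={x2,x3,x4,x5,x8,x10,x11} W15={x5,x8,x10,x11} W23={x8,x9,x10,x11} W24={x4,x5,x8,x9,x10,x11} W25={x5,x8,x10,x11} W34={x3,x6,x7,x8,x9,x10,x11} W35={x6,x7,x8,x10,x11} W45={x5,x6,x7,x8,x10,x11}
  W123={x8,x10,x11} W124={x4,x5,x8,x10,x11} W125={x5,x8,x10,x11} W134={x3,x8,x10,x11} W135={x8,x10,x11} W145={x5,x8,x10,x11} W234={x8,x9,x10,x11} W235={x8,x10,x11} W245={x5,x8,x10,x11} W345={x6,x7,x8,x10,x11}
  W1234={x8,x10,x11} W1235={x8,x10,x11} W1245={x5,x8,x10,x11} W1345={x8,x10,x11} W2345={x8,x10,x11}
  W12345={x8,x10,x11}
components per intersection:
  W1: {x2,x3,x4,x5} {x8,x10,x11}
  W2: {x4,x5} {x8,x10,x11} {x9}
  W3: {x3} {x6,x8,x10,x11} {x7} {x9}
  W4: {x1,x6,x7,x8,x9,x10,x11} {x2,x3,x4,x5}
  W5: {x5} {x6,x8,x10,x11} {x7}
  W12: {x4,x5} {x8,x10,x11}
  W13: {x3} {x8,x10,x11}
  W14: {x2,x3,x4,x5} {x8,x10,x11}
  W15: {x5} {x8,x10,x11}
  W23: {x8,x10,x11} {x9}
  W24: {x4,x5} {x8,x10,x11} {x9}
  W25: {x5} {x8,x10,x11}
  W34: {x3} {x6,x8,x10,x11} {x7} {x9}
  W35: {x6,x8,x10,x11} {x7}
  W45: {x5} {x6,x8,x10,x11} {x7}
  W123: {x8,x10,x11}
  W124: {x4,x5} {x8,x10,x11}
  W125: {x5} {x8,x10,x11}
  W134: {x3} {x8,x10,x11}
  W135: {x8,x10,x11}
  W145: {x5} {x8,x10,x11}
  W234: {x8,x10,x11} {x9}
  W235: {x8,x10,x11}
  W245: {x5} {x8,x10,x11}
  W345: {x6,x8,x10,x11} {x7}
  W1234: {x8,x10,x11}
  W1235: {x8,x10,x11}
  W1245: {x5} {x8,x10,x11}
  W1345: {x8,x10,x11}
  W2345: {x8,x10,x11}
  W12345: {x8,x10,x11}
C dims 14,24,17,6; δ0: rk 12, SNF 1^12; δ1: rk 12, SNF 1^12; δ2: rk 5, SNF 1^5
degree 0: 14−12−0 = 2 → Ȟ^0 ≅ Z^2
degree 1: 24−12−12 = 0 → Ȟ^1 ≅ 0
degree 2: 17−5−12 = 0 → Ȟ^2 ≅ 0

Ȟ^0(U;F) ≅ Z^2; Ȟ^1(U;F) ≅ 0; Ȟ^2(U;F) ≅ 0


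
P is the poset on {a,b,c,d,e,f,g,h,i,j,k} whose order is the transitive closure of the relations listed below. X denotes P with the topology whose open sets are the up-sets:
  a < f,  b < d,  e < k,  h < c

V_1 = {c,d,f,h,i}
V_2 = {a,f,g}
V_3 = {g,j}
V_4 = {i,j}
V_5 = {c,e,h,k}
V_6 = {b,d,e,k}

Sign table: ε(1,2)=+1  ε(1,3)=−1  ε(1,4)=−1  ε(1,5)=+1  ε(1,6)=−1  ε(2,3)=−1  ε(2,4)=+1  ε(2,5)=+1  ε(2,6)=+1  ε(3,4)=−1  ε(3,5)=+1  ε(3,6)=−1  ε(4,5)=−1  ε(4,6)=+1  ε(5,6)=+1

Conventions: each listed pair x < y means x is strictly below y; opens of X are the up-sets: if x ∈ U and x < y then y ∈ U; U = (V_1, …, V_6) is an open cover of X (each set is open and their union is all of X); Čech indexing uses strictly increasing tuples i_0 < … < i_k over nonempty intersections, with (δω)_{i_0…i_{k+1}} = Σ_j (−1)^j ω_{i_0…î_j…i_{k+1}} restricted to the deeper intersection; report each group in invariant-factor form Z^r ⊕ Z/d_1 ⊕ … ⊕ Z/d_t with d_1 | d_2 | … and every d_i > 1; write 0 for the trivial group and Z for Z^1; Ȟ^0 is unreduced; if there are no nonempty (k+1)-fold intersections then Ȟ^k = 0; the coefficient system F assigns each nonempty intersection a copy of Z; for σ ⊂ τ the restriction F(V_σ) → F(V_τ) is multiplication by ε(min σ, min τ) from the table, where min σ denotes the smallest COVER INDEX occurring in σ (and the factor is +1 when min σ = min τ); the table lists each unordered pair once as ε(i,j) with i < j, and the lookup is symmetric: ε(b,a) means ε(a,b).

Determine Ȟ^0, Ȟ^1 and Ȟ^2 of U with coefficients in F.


Ȟ^0(U;F) ≅ 0; Ȟ^1(U;F) ≅ Z ⊕ Z/2; Ȟ^2(U;F) ≅ 0

intersection data:
  V12={f} V14={i} V15={c,h} V16={d} V23={g} V34={j} V56={e,k}
C dims 6,7; δ0: rk 6, SNF 1^5·2
Ȟ^0 = (6 − 6) − 0 = 0, so Ȟ^0 ≅ 0
Ȟ^1 = (7 − 0) − 6 = 1 plus torsion [2], so Ȟ^1 ≅ Z ⊕ Z/2
Ȟ^2 = (0 − 0) − 0 = 0, so Ȟ^2 ≅ 0


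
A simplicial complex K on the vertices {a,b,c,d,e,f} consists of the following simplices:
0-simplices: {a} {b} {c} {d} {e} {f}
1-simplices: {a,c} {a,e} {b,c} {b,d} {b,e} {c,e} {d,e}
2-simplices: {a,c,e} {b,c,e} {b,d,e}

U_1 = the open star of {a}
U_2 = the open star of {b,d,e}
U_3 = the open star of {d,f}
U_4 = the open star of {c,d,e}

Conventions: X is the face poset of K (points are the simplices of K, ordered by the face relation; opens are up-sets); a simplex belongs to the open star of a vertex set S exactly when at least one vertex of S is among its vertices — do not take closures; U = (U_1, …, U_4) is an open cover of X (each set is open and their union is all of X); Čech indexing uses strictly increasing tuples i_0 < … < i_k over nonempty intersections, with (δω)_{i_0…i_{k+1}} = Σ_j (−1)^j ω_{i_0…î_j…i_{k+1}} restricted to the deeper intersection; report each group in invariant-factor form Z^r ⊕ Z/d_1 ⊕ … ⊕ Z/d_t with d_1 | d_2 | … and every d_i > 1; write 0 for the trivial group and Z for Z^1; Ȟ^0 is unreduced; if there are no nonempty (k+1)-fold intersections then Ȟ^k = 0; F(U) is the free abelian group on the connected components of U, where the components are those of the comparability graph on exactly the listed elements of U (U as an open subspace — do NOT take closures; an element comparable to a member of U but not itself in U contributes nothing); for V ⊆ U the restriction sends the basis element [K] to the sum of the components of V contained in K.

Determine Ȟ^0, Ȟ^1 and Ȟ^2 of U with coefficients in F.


nonempty intersections:
  U1={{a},{a,c},{a,e},{a,c,e}} U2={{b},{d},{e},{a,e},{b,c},{b,d},{b,e},{c,e},{d,e},{a,c,e},{b,c,e},{b,d,e}} U3={{d},{f},{b,d},{d,e},{b,d,e}} U4={{c},{d},{e},{a,c},{a,e},{b,c},{b,d},{b,e},{c,e},{d,e},{a,c,e},{b,c,e},{b,d,e}}
  U12={{a,e},{a,c,e}} U14={{a,c},{a,e},{a,c,e}} U23={{d},{b,d},{d,e},{b,d,e}} U24={{d},{e},{a,e},{b,c},{b,d},{b,e},{c,e},{d,e},{a,c,e},{b,c,e},{b,d,e}} U34={{d},{b,d},{d,e},{b,d,e}}
  U124={{a,e},{a,c,e}} U234={{d},{b,d},{d,e},{b,d,e}}
components per intersection:
  U1: {{a},{a,c},{a,e},{a,c,e}}
  U2: {{b},{d},{e},{a,e},{b,c},{b,d},{b,e},{c,e},{d,e},{a,c,e},{b,c,e},{b,d,e}}
  U3: {{d},{b,d},{d,e},{b,d,e}} {{f}}
  U4: {{c},{d},{e},{a,c},{a,e},{b,c},{b,d},{b,e},{c,e},{d,e},{a,c,e},{b,c,e},{b,d,e}}
  U12: {{a,e},{a,c,e}}
  U14: {{a,c},{a,e},{a,c,e}}
  U23: {{d},{b,d},{d,e},{b,d,e}}
  U24: {{d},{e},{a,e},{b,c},{b,d},{b,e},{c,e},{d,e},{a,c,e},{b,c,e},{b,d,e}}
  U34: {{d},{b,d},{d,e},{b,d,e}}
  U124: {{a,e},{a,c,e}}
  U234: {{d},{b,d},{d,e},{b,d,e}}
C dims 5,5,2; δ0: rk 3, SNF 1^3; δ1: rk 2, SNF 1^2
Ȟ^0: (5−3)−0=2 ⇒ Z^2
Ȟ^1: (5−2)−3=0 ⇒ 0
Ȟ^2: (2−0)−2=0 ⇒ 0

Ȟ^0 ≅ Z^2, Ȟ^1 ≅ 0 and Ȟ^2 ≅ 0


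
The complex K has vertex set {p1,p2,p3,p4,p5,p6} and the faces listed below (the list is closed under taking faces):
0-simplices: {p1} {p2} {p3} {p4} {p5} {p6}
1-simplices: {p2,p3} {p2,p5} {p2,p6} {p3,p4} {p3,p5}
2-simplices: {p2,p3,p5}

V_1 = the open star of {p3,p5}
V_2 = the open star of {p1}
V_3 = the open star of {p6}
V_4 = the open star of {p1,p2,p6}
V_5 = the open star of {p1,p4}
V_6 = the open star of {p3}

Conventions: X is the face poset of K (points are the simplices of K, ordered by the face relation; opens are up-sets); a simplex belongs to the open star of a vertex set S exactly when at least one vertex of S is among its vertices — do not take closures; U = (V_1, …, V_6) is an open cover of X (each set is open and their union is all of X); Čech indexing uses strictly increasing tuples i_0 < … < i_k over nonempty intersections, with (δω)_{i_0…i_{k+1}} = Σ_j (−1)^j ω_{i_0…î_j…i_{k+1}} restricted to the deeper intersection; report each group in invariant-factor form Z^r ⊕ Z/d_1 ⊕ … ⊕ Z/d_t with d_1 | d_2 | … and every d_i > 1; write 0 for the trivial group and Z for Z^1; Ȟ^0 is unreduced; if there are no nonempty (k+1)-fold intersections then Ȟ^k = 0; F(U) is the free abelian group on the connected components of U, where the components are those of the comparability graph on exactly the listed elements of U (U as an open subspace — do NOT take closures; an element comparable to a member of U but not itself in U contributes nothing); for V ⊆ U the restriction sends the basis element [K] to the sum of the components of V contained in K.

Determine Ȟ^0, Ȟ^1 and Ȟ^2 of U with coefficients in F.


Ȟ^0(U;F) ≅ Z^2; Ȟ^1(U;F) ≅ 0; Ȟ^2(U;F) ≅ 0

nerve of the cover:
  V1={{p3},{p5},{p2,p3},{p2,p5},{p3,p4},{p3,p5},{p2,p3,p5}} V2={{p1}} V3={{p6},{p2,p6}} V4={{p1},{p2},{p6},{p2,p3},{p2,p5},{p2,p6},{p2,p3,p5}} V5={{p1},{p4},{p3,p4}} V6={{p3},{p2,p3},{p3,p4},{p3,p5},{p2,p3,p5}}
  V14={{p2,p3},{p2,p5},{p2,p3,p5}} V15={{p3,p4}} V16={{p3},{p2,p3},{p3,p4},{p3,p5},{p2,p3,p5}} V24={{p1}} V25={{p1}} V34={{p6},{p2,p6}} V45={{p1}} V46={{p2,p3},{p2,p3,p5}} V56={{p3,p4}}
  V146={{p2,p3},{p2,p3,p5}} V156={{p3,p4}} V245={{p1}}
components per intersection:
  V1: {{p3},{p5},{p2,p3},{p2,p5},{p3,p4},{p3,p5},{p2,p3,p5}}
  V2: {{p1}}
  V3: {{p6},{p2,p6}}
  V4: {{p1}} {{p2},{p6},{p2,p3},{p2,p5},{p2,p6},{p2,p3,p5}}
  V5: {{p1}} {{p4},{p3,p4}}
  V6: {{p3},{p2,p3},{p3,p4},{p3,p5},{p2,p3,p5}}
  V14: {{p2,p3},{p2,p5},{p2,p3,p5}}
  V15: {{p3,p4}}
  V16: {{p3},{p2,p3},{p3,p4},{p3,p5},{p2,p3,p5}}
  V24: {{p1}}
  V25: {{p1}}
  V34: {{p6},{p2,p6}}
  V45: {{p1}}
  V46: {{p2,p3},{p2,p3,p5}}
  V56: {{p3,p4}}
  V146: {{p2,p3},{p2,p3,p5}}
  V156: {{p3,p4}}
  V245: {{p1}}
C dims 8,9,3; δ0: rk 6, SNF 1^6; δ1: rk 3, SNF 1^3
Ȟ^0 = (8 − 6) − 0 = 2, so Ȟ^0 ≅ Z^2
Ȟ^1 = (9 − 3) − 6 = 0, so Ȟ^1 ≅ 0
Ȟ^2 = (3 − 0) − 3 = 0, so Ȟ^2 ≅ 0
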